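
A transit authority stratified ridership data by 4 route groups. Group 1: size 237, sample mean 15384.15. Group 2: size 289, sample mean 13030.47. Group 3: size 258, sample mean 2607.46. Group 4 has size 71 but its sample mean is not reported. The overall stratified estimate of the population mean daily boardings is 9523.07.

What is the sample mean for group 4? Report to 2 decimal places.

Σ Nₕx̄ₕ = N·μ, so 71·x̄_4 = 855·9523.07 − (237·15384.15 + 289·13030.47 + 258·2607.46).
= 8142224.85 − 8084574.06 = 57650.79.
x̄_4 = 57650.79 / 71 = 811.9830... → 811.98.

811.98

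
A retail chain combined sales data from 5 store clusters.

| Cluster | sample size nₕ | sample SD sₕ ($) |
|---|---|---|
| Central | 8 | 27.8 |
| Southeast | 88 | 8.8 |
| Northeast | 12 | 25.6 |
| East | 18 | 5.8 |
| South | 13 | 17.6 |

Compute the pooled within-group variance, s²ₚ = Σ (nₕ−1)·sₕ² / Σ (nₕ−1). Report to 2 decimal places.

176.46

Degrees of freedom: 7 + 87 + 11 + 17 + 12 = 134.
Σ(nₕ−1)sₕ² = 7·772.84 + 87·77.44 + 11·655.36 + 17·33.64 + 12·309.76 = 23645.12.
s²ₚ = 23645.12 / 134 = 176.4561... → 176.46.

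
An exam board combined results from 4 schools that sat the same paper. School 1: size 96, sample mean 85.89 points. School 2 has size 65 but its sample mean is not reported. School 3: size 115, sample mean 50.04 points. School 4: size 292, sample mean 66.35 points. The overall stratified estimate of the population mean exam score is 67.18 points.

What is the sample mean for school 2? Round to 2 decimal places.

Σ Nₕx̄ₕ = N·μ, so 65·x̄_2 = 568·67.18 − (96·85.89 + 115·50.04 + 292·66.35).
= 38158.24 − 33374.24 = 4784.
x̄_2 = 4784 / 65 = 73.6 → 73.60.

73.60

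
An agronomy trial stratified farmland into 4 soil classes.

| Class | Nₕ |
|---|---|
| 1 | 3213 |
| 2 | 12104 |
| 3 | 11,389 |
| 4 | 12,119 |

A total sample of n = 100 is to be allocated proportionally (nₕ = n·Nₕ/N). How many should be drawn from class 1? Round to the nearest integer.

Share of class 1 = 3213/38825 = 0.08276.
Allocate 100 × 0.08276 = 8.276... → 8.

8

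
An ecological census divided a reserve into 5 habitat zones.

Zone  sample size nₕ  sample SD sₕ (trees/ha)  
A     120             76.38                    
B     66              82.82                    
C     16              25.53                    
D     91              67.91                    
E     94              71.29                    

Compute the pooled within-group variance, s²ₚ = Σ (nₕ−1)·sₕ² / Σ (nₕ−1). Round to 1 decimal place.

5333.9

Degrees of freedom: 119 + 65 + 15 + 90 + 93 = 382.
Σ(nₕ−1)sₕ² = 119·5833.9044 + 65·6859.1524 + 15·651.7809 + 90·4611.7681 + 93·5082.2641 = 2037565.9334.
s²ₚ = 2037565.9334 / 382 = 5333.942... → 5333.9.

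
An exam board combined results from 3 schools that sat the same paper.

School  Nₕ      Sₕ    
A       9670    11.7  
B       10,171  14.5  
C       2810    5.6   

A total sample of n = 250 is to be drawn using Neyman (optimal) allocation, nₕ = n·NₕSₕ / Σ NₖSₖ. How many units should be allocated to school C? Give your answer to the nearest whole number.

14

A: NₕSₕ = 9670·11.7 = 113139
B: NₕSₕ = 10171·14.5 = 147479.5
C: NₕSₕ = 2810·5.6 = 15736
Σ NₕSₕ = 276354.5.
n_C = 250·15736/276354.5 = 14.235... → 14.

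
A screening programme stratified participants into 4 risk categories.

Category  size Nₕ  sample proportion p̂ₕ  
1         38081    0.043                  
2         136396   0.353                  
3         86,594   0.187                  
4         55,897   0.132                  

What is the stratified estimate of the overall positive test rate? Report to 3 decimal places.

N = 38081 + 136396 + 86594 + 55897 = 316968.
Overall proportion = Σ (Nₕ/N)·p̂ₕ.
Σ Nₕp̂ₕ = 1637.483 + 48147.788 + 16193.078 + 7378.404 = 73356.753.
73356.753 / 316968 = 0.23143... → 0.231.

0.231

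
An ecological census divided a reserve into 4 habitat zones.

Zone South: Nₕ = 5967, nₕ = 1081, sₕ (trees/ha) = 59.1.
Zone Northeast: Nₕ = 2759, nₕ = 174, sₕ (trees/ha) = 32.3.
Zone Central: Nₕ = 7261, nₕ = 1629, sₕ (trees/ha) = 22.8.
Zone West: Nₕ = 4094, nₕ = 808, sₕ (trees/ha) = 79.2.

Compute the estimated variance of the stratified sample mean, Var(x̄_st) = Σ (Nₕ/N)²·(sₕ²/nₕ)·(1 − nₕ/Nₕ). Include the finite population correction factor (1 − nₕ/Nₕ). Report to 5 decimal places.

0.63101

N = 20081. Term for each stratum: Wₕ²sₕ²/nₕ·(1−nₕ/Nₕ).
Var(x̄_st) = 0.23360821 + 0.10604675 + 0.03236212 + 0.25899044 = 0.63100752 → 0.63101.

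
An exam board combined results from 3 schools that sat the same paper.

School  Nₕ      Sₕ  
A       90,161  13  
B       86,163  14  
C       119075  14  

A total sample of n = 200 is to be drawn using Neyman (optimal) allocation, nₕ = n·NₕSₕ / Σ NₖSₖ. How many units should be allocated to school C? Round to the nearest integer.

A: NₕSₕ = 90161·13 = 1172093
B: NₕSₕ = 86163·14 = 1206282
C: NₕSₕ = 119075·14 = 1667050
Σ NₕSₕ = 4045425.
n_C = 200·1667050/4045425 = 82.417... → 82.

82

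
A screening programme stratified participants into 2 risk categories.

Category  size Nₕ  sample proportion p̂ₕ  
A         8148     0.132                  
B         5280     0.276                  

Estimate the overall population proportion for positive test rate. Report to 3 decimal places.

0.189

N = 8148 + 5280 = 13428.
Overall proportion = Σ (Nₕ/N)·p̂ₕ.
Σ Nₕp̂ₕ = 1075.536 + 1457.28 = 2532.816.
2532.816 / 13428 = 0.18862... → 0.189.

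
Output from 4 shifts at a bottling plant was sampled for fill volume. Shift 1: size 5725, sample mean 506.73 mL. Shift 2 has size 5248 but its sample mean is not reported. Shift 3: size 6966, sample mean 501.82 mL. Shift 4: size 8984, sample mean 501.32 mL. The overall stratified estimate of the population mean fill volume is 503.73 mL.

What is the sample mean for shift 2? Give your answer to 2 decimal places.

507.12

N = 5725 + 5248 + 6966 + 8984 = 26923.
Overall total = μ·N = 503.73·26923 = 13561922.79.
Subtract the known strata: 5725·506.73 + 6966·501.82 + 8984·501.32 = 10900566.25.
Remaining total for shift 2: 13561922.79 − 10900566.25 = 2661356.54.
Divide by its size: 2661356.54 / 5248 = 507.1182... → 507.12.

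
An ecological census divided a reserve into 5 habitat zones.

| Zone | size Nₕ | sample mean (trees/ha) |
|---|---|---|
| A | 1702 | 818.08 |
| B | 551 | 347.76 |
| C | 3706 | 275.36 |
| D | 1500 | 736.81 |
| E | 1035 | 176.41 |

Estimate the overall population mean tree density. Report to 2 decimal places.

458.24

N = 1702 + 551 + 3706 + 1500 + 1035 = 8494.
Weight each subgroup mean by Nₕ/N and sum.
Σ Nₕx̄ₕ = 1702·818.08 + 551·347.76 + 3706·275.36 + 1500·736.81 + 1035·176.41 = 1392372.16 + 191615.76 + 1020484.16 + 1105215 + 182584.35 = 3892271.43.
Divide by N: 3892271.43 / 8494 = 458.2377... → 458.24.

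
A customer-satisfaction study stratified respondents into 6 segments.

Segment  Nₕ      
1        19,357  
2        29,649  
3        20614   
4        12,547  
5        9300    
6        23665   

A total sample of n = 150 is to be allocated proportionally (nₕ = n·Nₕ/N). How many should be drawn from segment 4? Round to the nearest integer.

N = 19357 + 29649 + 20614 + 12547 + 9300 + 23665 = 115132.
n_4 = 150·12547/115132 = 16.347... → 16.

16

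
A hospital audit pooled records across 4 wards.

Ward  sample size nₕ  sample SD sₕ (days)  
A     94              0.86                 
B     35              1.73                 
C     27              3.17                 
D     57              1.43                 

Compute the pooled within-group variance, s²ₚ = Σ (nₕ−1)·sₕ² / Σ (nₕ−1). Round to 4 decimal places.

2.6140

Degrees of freedom: 93 + 34 + 26 + 56 = 209.
Σ(nₕ−1)sₕ² = 93·0.7396 + 34·2.9929 + 26·10.0489 + 56·2.0449 = 546.3272.
s²ₚ = 546.3272 / 209 = 2.614006... → 2.6140.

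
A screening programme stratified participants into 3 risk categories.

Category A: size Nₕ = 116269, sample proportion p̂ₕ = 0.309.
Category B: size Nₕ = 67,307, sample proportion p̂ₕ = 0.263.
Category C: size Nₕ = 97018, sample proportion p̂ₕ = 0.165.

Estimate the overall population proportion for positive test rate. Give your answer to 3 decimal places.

Wₕ = Nₕ/N with N = 280594: 0.4144, 0.2399, 0.3458.
p̂_st = 0.4144·0.309 + 0.2399·0.263 + 0.3458·0.165 ≈ 0.24818... → 0.248.

0.248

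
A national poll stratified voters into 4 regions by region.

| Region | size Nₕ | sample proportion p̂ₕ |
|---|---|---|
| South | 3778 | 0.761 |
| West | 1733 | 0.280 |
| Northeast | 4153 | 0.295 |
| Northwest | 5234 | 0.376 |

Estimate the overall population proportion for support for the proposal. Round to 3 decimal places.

N = 3778 + 1733 + 4153 + 5234 = 14898.
Overall proportion = Σ (Nₕ/N)·p̂ₕ.
Σ Nₕp̂ₕ = 2875.058 + 485.24 + 1225.135 + 1967.984 = 6553.417.
6553.417 / 14898 = 0.43989... → 0.440.

0.440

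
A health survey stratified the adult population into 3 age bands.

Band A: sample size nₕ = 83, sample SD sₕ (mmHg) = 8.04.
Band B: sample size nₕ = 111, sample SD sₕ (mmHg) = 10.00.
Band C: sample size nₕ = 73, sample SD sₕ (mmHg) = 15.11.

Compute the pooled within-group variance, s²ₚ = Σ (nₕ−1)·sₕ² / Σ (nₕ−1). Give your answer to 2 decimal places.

124.01

Degrees of freedom: 82 + 110 + 72 = 264.
Σ(nₕ−1)sₕ² = 82·64.6416 + 110·100 + 72·228.3121 = 32739.0824.
s²ₚ = 32739.0824 / 264 = 124.0117... → 124.01.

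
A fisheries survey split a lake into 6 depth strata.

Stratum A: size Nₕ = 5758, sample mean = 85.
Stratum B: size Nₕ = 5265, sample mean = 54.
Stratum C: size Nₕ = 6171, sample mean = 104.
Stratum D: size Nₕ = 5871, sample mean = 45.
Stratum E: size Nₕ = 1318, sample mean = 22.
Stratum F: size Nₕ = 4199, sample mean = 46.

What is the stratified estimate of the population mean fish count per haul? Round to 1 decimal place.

66.5

N = 5758 + 5265 + 6171 + 5871 + 1318 + 4199 = 28582.
Weight each subgroup mean by Nₕ/N and sum.
Σ Nₕx̄ₕ = 5758·85 + 5265·54 + 6171·104 + 5871·45 + 1318·22 + 4199·46 = 489430 + 284310 + 641784 + 264195 + 28996 + 193154 = 1901869.
Divide by N: 1901869 / 28582 = 66.541... → 66.5.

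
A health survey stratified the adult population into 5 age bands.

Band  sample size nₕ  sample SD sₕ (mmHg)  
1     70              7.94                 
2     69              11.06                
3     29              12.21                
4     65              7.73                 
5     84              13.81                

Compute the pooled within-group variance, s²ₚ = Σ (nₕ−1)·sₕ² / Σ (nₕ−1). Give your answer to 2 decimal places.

116.97

Degrees of freedom: 69 + 68 + 28 + 64 + 83 = 312.
Σ(nₕ−1)sₕ² = 69·63.0436 + 68·122.3236 + 28·149.0841 + 64·59.7529 + 83·190.7161 = 36495.9899.
s²ₚ = 36495.9899 / 312 = 116.9743... → 116.97.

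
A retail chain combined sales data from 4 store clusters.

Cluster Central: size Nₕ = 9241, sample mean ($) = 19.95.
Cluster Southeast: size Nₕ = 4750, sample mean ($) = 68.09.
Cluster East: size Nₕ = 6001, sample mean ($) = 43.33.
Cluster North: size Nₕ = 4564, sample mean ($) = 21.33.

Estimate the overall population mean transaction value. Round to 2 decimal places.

35.23

x̄_st = (Σ Nₕx̄ₕ) / (Σ Nₕ) = (9241·19.95 + 4750·68.09 + 6001·43.33 + 4564·21.33) / 24556
= 865158.9 / 24556 = 35.2321... → 35.23.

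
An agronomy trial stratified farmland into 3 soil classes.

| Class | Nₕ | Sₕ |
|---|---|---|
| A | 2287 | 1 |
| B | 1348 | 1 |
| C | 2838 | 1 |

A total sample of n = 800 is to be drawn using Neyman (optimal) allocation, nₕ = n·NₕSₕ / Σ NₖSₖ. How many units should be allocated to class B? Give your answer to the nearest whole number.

A: NₕSₕ = 2287·1 = 2287
B: NₕSₕ = 1348·1 = 1348
C: NₕSₕ = 2838·1 = 2838
Σ NₕSₕ = 6473.
n_B = 800·1348/6473 = 166.600... → 167.

167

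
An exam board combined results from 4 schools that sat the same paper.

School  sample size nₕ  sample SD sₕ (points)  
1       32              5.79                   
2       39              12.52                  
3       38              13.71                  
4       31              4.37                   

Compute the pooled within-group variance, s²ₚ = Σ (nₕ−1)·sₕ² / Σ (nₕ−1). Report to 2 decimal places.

Degrees of freedom: 31 + 38 + 37 + 30 = 136.
Σ(nₕ−1)sₕ² = 31·33.5241 + 38·156.7504 + 37·187.9641 + 30·19.0969 = 14523.341.
s²ₚ = 14523.341 / 136 = 106.7893... → 106.79.

106.79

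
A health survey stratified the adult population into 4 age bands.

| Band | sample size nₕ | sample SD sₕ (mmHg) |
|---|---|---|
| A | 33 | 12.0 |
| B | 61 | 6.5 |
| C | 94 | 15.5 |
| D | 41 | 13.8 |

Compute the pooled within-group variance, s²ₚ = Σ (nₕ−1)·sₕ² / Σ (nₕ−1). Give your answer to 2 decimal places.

A: (33−1)·12.0² = 32·144 = 4608
B: (61−1)·6.5² = 60·42.25 = 2535
C: (94−1)·15.5² = 93·240.25 = 22343.25
D: (41−1)·13.8² = 40·190.44 = 7617.6
Numerator = 37103.85; denominator = Σ(nₕ−1) = 225.
s²ₚ = 37103.85/225 = 164.906 → 164.91.

164.91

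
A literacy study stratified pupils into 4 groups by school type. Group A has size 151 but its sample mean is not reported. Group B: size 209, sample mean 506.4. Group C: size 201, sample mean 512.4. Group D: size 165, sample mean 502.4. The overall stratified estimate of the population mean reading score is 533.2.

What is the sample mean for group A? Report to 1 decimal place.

631.6

N = 151 + 209 + 201 + 165 = 726.
Overall total = μ·N = 533.2·726 = 387103.2.
Subtract the known strata: 209·506.4 + 201·512.4 + 165·502.4 = 291726.
Remaining total for group A: 387103.2 − 291726 = 95377.2.
Divide by its size: 95377.2 / 151 = 631.637... → 631.6.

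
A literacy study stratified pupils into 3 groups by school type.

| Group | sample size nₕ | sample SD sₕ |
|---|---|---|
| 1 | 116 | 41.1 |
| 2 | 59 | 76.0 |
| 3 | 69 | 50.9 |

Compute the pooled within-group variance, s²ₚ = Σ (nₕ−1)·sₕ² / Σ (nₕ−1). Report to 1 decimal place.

1: (116−1)·41.1² = 115·1689.21 = 194259.15
2: (59−1)·76.0² = 58·5776 = 335008
3: (69−1)·50.9² = 68·2590.81 = 176175.08
Numerator = 705442.23; denominator = Σ(nₕ−1) = 241.
s²ₚ = 705442.23/241 = 2927.146... → 2927.1.

2927.1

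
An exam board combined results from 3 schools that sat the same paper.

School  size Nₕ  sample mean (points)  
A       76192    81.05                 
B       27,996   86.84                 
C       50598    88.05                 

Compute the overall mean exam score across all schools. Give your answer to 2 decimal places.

N = 154786; weights Wₕ = Nₕ/N = (0.4922, 0.1809, 0.3269).
x̄_st = Σ Wₕ·x̄ₕ = 0.4922·81.05 + 0.1809·86.84 + 0.3269·88.05 ≈ 84.3855...
→ 84.39.

84.39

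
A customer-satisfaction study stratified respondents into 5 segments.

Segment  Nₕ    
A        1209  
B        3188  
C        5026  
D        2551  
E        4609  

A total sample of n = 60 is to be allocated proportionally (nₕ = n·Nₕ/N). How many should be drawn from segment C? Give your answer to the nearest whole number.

18

Share of segment C = 5026/16583 = 0.30308.
Allocate 60 × 0.30308 = 18.185... → 18.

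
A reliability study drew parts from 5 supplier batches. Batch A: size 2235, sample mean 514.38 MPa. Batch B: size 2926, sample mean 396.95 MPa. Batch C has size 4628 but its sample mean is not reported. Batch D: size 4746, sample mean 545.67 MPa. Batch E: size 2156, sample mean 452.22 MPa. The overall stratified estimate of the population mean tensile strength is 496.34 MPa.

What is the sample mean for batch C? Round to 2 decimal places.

520.43

N = 2235 + 2926 + 4628 + 4746 + 2156 = 16691.
Overall total = μ·N = 496.34·16691 = 8284410.94.
Subtract the known strata: 2235·514.38 + 2926·396.95 + 4746·545.67 + 2156·452.22 = 5875851.14.
Remaining total for batch C: 8284410.94 − 5875851.14 = 2408559.8.
Divide by its size: 2408559.8 / 4628 = 520.4321... → 520.43.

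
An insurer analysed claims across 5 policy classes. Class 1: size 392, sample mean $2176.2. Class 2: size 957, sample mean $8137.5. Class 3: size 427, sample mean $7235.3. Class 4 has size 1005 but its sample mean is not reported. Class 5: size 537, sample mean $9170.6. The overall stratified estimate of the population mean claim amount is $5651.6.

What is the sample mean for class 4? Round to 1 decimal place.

2086.8

N = 392 + 957 + 427 + 1005 + 537 = 3318.
Overall total = μ·N = 5651.6·3318 = 18752008.8.
Subtract the known strata: 392·2176.2 + 957·8137.5 + 427·7235.3 + 537·9170.6 = 16654743.2.
Remaining total for class 4: 18752008.8 − 16654743.2 = 2097265.6.
Divide by its size: 2097265.6 / 1005 = 2086.831... → 2086.8.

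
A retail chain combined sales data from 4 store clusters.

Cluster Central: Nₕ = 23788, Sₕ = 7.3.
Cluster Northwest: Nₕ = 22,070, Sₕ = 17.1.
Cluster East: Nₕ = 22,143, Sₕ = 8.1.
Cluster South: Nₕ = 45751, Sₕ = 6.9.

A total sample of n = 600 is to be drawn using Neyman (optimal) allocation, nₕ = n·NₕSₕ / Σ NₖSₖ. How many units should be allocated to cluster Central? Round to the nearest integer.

Σ NₕSₕ = 23788·7.3 + 22070·17.1 + 22143·8.1 + 45751·6.9 = 1046089.6.
Share for Central: 173652.4/1046089.6 = 0.16600.
n_Central = 600 × 0.16600 = 99.601... → 100.

100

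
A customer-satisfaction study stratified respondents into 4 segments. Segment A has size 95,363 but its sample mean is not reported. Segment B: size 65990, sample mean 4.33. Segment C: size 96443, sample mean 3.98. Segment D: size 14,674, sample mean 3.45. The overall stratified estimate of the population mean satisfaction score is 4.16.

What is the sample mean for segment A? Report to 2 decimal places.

4.33

N = 95363 + 65990 + 96443 + 14674 = 272470.
Overall total = μ·N = 4.16·272470 = 1133475.2.
Subtract the known strata: 65990·4.33 + 96443·3.98 + 14674·3.45 = 720205.14.
Remaining total for segment A: 1133475.2 − 720205.14 = 413270.06.
Divide by its size: 413270.06 / 95363 = 4.3337... → 4.33.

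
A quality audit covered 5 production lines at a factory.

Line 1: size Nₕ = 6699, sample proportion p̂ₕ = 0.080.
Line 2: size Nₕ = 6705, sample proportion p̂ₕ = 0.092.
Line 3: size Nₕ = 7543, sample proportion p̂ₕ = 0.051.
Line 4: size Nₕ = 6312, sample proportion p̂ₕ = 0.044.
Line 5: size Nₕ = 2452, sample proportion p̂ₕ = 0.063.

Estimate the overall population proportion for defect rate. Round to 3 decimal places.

Wₕ = Nₕ/N with N = 29711: 0.2255, 0.2257, 0.2539, 0.2124, 0.0825.
p̂_st = 0.2255·0.080 + 0.2257·0.092 + 0.2539·0.051 + 0.2124·0.044 + 0.0825·0.063 ≈ 0.06629... → 0.066.

0.066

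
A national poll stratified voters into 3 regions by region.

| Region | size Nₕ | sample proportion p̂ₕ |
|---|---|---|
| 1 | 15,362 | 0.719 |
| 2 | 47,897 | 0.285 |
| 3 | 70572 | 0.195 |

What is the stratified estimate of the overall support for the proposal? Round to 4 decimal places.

0.2874

Wₕ = Nₕ/N with N = 133831: 0.1148, 0.3579, 0.5273.
p̂_st = 0.1148·0.719 + 0.3579·0.285 + 0.5273·0.195 ≈ 0.287358... → 0.2874.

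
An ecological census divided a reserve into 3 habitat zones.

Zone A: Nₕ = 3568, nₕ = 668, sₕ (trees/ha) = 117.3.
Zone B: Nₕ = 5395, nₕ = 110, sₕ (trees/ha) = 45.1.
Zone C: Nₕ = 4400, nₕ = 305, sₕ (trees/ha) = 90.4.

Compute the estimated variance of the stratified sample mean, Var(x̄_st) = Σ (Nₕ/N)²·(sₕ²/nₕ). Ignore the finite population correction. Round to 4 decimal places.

N = 13363. Term for each stratum: Wₕ²sₕ²/nₕ.
Var(x̄_st) = 1.4684573 + 3.0139453 + 2.9049217 = 7.3873243 → 7.3873.

7.3873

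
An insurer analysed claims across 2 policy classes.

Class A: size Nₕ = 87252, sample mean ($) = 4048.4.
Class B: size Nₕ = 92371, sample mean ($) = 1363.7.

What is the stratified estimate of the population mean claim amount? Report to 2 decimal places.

N = 179623; weights Wₕ = Nₕ/N = (0.4858, 0.5142).
x̄_st = Σ Wₕ·x̄ₕ = 0.4858·4048.4 + 0.5142·1363.7 ≈ 2667.7949...
→ 2667.79.

2667.79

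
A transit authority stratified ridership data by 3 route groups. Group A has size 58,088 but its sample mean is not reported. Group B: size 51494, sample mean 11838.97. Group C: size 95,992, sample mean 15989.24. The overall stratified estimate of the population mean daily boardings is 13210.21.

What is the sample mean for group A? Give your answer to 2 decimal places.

9833.37

Σ Nₕx̄ₕ = N·μ, so 58088·x̄_A = 205574·13210.21 − (51494·11838.97 + 95992·15989.24).
= 2715675710.54 − 2144475047.26 = 571200663.28.
x̄_A = 571200663.28 / 58088 = 9833.3677... → 9833.37.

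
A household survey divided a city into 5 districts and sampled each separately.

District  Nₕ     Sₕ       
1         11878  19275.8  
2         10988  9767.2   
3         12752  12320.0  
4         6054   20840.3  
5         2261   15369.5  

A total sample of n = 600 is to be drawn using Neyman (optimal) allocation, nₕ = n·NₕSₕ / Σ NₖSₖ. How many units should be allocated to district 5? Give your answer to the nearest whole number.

32

1: NₕSₕ = 11878·19275.8 = 228957952.4
2: NₕSₕ = 10988·9767.2 = 107321993.6
3: NₕSₕ = 12752·12320.0 = 157104640
4: NₕSₕ = 6054·20840.3 = 126167176.2
5: NₕSₕ = 2261·15369.5 = 34750439.5
Σ NₕSₕ = 654302201.7.
n_5 = 600·34750439.5/654302201.7 = 31.866... → 32.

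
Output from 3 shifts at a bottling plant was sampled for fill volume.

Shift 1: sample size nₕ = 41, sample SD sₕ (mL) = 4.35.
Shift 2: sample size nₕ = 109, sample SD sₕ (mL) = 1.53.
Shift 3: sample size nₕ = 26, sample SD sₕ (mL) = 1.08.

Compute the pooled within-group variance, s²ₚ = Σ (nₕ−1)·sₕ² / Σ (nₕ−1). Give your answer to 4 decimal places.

6.0051

1: (41−1)·4.35² = 40·18.9225 = 756.9
2: (109−1)·1.53² = 108·2.3409 = 252.8172
3: (26−1)·1.08² = 25·1.1664 = 29.16
Numerator = 1038.8772; denominator = Σ(nₕ−1) = 173.
s²ₚ = 1038.8772/173 = 6.005071... → 6.0051.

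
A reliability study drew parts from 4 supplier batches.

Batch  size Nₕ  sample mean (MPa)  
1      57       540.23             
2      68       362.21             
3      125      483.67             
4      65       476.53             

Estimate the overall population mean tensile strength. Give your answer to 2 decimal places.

466.21

x̄_st = (Σ Nₕx̄ₕ) / (Σ Nₕ) = (57·540.23 + 68·362.21 + 125·483.67 + 65·476.53) / 315
= 146856.59 / 315 = 466.2114... → 466.21.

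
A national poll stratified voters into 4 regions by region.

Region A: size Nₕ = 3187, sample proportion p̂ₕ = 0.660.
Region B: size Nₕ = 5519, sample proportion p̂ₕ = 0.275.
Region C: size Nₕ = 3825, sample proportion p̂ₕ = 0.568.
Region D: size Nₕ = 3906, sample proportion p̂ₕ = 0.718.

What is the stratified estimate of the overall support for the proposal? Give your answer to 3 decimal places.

0.523

Wₕ = Nₕ/N with N = 16437: 0.1939, 0.3358, 0.2327, 0.2376.
p̂_st = 0.1939·0.660 + 0.3358·0.275 + 0.2327·0.568 + 0.2376·0.718 ≈ 0.52310... → 0.523.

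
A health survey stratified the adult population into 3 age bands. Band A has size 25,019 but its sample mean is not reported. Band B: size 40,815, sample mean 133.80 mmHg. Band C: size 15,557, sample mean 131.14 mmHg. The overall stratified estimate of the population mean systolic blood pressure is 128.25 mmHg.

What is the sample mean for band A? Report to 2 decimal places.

N = 25019 + 40815 + 15557 = 81391.
Overall total = μ·N = 128.25·81391 = 10438395.75.
Subtract the known strata: 40815·133.80 + 15557·131.14 = 7501191.98.
Remaining total for band A: 10438395.75 − 7501191.98 = 2937203.77.
Divide by its size: 2937203.77 / 25019 = 117.3989... → 117.40.

117.40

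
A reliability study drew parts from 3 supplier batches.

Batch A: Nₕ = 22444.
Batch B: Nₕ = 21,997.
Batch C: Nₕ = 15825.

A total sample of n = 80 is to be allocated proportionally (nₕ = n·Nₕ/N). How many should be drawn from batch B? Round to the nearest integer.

29

Share of batch B = 21997/60266 = 0.36500.
Allocate 80 × 0.36500 = 29.200... → 29.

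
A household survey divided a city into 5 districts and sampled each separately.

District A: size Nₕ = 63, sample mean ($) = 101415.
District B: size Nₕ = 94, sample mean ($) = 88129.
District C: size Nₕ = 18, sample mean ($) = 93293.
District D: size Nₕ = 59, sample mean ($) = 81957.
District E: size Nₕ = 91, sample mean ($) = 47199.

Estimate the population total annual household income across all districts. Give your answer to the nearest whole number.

25483117

Population total = Σ Nₕ·x̄ₕ (each stratum's size times its mean).
63·101415 + 94·88129 + 18·93293 + 59·81957 + 91·47199 = 6389145 + 8284126 + 1679274 + 4835463 + 4295109 = 25483117.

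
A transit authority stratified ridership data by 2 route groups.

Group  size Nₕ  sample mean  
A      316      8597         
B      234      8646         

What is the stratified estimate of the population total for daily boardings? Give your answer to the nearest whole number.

Population total = Σ Nₕ·x̄ₕ (each stratum's size times its mean).
316·8597 + 234·8646 = 2716652 + 2023164 = 4739816.

4739816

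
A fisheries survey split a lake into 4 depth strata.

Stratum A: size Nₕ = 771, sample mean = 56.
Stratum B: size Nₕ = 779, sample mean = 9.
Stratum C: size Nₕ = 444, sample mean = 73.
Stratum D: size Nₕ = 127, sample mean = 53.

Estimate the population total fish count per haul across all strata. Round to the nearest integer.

Population total = Σ Nₕ·x̄ₕ (each stratum's size times its mean).
771·56 + 779·9 + 444·73 + 127·53 = 43176 + 7011 + 32412 + 6731 = 89330.

89330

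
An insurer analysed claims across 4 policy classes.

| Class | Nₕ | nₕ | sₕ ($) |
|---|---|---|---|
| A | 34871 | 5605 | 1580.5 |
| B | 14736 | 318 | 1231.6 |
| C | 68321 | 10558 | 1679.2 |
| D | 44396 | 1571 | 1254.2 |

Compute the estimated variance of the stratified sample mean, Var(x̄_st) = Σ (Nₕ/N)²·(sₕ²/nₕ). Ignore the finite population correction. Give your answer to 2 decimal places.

N = 162324; Wₕ = Nₕ/N.
class A: (34871/162324)²·1580.5²/5605 = 20.56727
class B: (14736/162324)²·1231.6²/318 = 39.31027
class C: (68321/162324)²·1679.2²/10558 = 47.31144
class D: (44396/162324)²·1254.2²/1571 = 74.89962
Sum = 182.08860 → 182.09.

182.09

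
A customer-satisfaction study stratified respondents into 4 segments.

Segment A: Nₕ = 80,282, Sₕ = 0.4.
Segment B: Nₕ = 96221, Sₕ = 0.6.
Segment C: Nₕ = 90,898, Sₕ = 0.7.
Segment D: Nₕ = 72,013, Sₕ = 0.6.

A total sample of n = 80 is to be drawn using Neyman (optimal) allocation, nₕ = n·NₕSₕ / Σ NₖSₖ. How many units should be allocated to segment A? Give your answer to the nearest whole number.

13

A: NₕSₕ = 80282·0.4 = 32112.8
B: NₕSₕ = 96221·0.6 = 57732.6
C: NₕSₕ = 90898·0.7 = 63628.6
D: NₕSₕ = 72013·0.6 = 43207.8
Σ NₕSₕ = 196681.8.
n_A = 80·32112.8/196681.8 = 13.062... → 13.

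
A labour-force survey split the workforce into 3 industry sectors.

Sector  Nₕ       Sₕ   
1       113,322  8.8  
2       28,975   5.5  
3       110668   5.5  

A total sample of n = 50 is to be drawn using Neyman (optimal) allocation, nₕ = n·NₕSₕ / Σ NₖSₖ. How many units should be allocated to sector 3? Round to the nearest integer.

17

Σ NₕSₕ = 113322·8.8 + 28975·5.5 + 110668·5.5 = 1765270.1.
Share for 3: 608674/1765270.1 = 0.34481.
n_3 = 50 × 0.34481 = 17.240... → 17.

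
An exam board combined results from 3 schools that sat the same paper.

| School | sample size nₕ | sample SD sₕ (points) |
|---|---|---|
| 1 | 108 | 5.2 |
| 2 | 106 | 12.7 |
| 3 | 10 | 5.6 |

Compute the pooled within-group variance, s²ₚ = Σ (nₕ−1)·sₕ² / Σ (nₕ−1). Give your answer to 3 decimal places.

1: (108−1)·5.2² = 107·27.04 = 2893.28
2: (106−1)·12.7² = 105·161.29 = 16935.45
3: (10−1)·5.6² = 9·31.36 = 282.24
Numerator = 20110.97; denominator = Σ(nₕ−1) = 221.
s²ₚ = 20110.97/221 = 90.99986... → 91.000.

91.000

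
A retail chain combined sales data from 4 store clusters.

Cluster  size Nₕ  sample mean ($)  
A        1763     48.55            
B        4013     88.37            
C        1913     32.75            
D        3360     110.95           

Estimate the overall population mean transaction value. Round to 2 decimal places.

x̄_st = (Σ Nₕx̄ₕ) / (Σ Nₕ) = (1763·48.55 + 4013·88.37 + 1913·32.75 + 3360·110.95) / 11049
= 875665.21 / 11049 = 79.2529... → 79.25.

79.25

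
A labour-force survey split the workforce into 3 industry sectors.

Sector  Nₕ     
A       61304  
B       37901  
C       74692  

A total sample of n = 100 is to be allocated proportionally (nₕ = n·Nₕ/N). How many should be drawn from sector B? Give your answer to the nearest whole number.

N = 61304 + 37901 + 74692 = 173897.
n_B = 100·37901/173897 = 21.795... → 22.

22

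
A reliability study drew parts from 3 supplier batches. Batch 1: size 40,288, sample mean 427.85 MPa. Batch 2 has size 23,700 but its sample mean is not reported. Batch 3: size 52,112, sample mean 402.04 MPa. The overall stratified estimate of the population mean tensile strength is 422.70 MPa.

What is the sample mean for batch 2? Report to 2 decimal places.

459.37

N = 40288 + 23700 + 52112 = 116100.
Overall total = μ·N = 422.70·116100 = 49075470.
Subtract the known strata: 40288·427.85 + 52112·402.04 = 38188329.28.
Remaining total for batch 2: 49075470 − 38188329.28 = 10887140.72.
Divide by its size: 10887140.72 / 23700 = 459.3730... → 459.37.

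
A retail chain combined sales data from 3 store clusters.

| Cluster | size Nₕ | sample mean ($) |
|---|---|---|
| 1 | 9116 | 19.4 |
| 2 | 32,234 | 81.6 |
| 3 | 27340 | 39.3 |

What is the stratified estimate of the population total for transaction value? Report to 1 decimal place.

1: 9116·19.4 = 176850.4
2: 32234·81.6 = 2630294.4
3: 27340·39.3 = 1074462
τ̂ = Σ Nₕx̄ₕ = 3881606.8.

3881606.8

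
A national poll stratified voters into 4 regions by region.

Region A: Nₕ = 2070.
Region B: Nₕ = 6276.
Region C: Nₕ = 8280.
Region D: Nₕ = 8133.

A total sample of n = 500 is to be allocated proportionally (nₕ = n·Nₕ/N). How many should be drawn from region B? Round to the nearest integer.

127

N = 2070 + 6276 + 8280 + 8133 = 24759.
n_B = 500·6276/24759 = 126.742... → 127.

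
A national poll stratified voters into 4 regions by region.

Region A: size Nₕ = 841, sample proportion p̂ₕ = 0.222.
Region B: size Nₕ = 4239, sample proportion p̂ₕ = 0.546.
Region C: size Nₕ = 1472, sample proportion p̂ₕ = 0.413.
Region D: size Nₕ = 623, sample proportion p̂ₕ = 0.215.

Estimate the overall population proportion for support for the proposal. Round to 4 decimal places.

0.4520

Wₕ = Nₕ/N with N = 7175: 0.1172, 0.5908, 0.2052, 0.0868.
p̂_st = 0.1172·0.222 + 0.5908·0.546 + 0.2052·0.413 + 0.0868·0.215 ≈ 0.451997... → 0.4520.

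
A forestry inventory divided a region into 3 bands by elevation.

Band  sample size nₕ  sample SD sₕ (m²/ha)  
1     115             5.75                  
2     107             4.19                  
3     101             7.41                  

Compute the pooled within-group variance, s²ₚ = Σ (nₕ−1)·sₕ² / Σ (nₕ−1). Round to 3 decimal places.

Degrees of freedom: 114 + 106 + 100 = 320.
Σ(nₕ−1)sₕ² = 114·33.0625 + 106·17.5561 + 100·54.9081 = 11120.8816.
s²ₚ = 11120.8816 / 320 = 34.75276... → 34.753.

34.753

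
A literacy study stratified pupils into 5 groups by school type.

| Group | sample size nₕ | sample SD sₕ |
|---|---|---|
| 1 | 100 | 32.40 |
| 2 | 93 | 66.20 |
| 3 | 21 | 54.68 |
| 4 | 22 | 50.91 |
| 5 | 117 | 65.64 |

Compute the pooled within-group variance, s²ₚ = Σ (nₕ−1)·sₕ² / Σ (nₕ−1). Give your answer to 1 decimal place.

3221.7

Degrees of freedom: 99 + 92 + 20 + 21 + 116 = 348.
Σ(nₕ−1)sₕ² = 99·1049.76 + 92·4382.44 + 20·2989.9024 + 21·2591.8281 + 116·4308.6096 = 1121135.8717.
s²ₚ = 1121135.8717 / 348 = 3221.655... → 3221.7.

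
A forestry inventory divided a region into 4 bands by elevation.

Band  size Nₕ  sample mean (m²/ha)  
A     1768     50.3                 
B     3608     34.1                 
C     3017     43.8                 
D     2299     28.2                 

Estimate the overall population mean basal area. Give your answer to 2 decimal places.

38.25

N = 10692; weights Wₕ = Nₕ/N = (0.1654, 0.3374, 0.2822, 0.2150).
x̄_st = Σ Wₕ·x̄ₕ = 0.1654·50.3 + 0.3374·34.1 + 0.2822·43.8 + 0.2150·28.2 ≈ 38.2473...
→ 38.25.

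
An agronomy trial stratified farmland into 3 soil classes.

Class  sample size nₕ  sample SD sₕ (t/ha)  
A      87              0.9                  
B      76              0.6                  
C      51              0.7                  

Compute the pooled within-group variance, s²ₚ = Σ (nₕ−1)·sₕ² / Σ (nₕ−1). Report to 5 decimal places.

Degrees of freedom: 86 + 75 + 50 = 211.
Σ(nₕ−1)sₕ² = 86·0.81 + 75·0.36 + 50·0.49 = 121.16.
s²ₚ = 121.16 / 211 = 0.5742180... → 0.57422.

0.57422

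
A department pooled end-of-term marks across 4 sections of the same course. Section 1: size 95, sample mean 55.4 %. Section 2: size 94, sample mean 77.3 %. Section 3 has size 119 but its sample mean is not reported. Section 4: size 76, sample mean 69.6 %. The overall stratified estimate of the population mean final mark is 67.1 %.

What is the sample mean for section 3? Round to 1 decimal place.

Σ Nₕx̄ₕ = N·μ, so 119·x̄_3 = 384·67.1 − (95·55.4 + 94·77.3 + 76·69.6).
= 25766.4 − 17818.8 = 7947.6.
x̄_3 = 7947.6 / 119 = 66.787... → 66.8.

66.8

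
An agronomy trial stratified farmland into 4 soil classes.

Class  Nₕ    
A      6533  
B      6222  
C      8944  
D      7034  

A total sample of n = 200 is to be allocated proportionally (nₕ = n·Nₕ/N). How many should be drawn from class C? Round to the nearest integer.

62

Share of class C = 8944/28733 = 0.31128.
Allocate 200 × 0.31128 = 62.256... → 62.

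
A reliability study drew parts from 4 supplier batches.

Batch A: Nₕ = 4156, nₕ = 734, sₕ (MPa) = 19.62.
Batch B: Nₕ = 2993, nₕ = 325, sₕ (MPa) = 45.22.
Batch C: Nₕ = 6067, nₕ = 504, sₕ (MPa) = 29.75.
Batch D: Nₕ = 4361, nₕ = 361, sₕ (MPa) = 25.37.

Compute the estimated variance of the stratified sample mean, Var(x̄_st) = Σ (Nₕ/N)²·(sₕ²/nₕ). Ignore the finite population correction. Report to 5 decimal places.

0.53072

N = 17577; Wₕ = Nₕ/N.
batch A: (4156/17577)²·19.62²/734 = 0.02931997
batch B: (2993/17577)²·45.22²/325 = 0.18243228
batch C: (6067/17577)²·29.75²/504 = 0.20921937
batch D: (4361/17577)²·25.37²/361 = 0.10975300
Sum = 0.53072462 → 0.53072.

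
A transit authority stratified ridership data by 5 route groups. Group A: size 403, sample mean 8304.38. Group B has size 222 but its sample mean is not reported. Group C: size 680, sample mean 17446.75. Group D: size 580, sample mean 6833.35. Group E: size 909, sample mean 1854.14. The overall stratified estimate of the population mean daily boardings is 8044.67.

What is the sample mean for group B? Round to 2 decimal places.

7286.47

N = 403 + 222 + 680 + 580 + 909 = 2794.
Overall total = μ·N = 8044.67·2794 = 22476807.98.
Subtract the known strata: 403·8304.38 + 680·17446.75 + 580·6833.35 + 909·1854.14 = 20859211.4.
Remaining total for group B: 22476807.98 − 20859211.4 = 1617596.58.
Divide by its size: 1617596.58 / 222 = 7286.4711... → 7286.47.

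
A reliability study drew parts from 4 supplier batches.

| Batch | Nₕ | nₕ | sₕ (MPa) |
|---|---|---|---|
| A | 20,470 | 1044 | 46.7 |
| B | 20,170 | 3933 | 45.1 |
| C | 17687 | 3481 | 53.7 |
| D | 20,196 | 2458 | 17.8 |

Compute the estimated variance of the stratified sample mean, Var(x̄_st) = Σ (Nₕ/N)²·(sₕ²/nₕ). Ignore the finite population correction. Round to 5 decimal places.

0.22664

N = 78523. Term for each stratum: Wₕ²sₕ²/nₕ.
Var(x̄_st) = 0.14196300 + 0.03412300 + 0.04202998 + 0.00852698 = 0.22664295 → 0.22664.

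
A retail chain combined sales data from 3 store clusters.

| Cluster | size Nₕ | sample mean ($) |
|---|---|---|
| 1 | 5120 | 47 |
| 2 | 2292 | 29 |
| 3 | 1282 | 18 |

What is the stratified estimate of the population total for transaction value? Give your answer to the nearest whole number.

1: 5120·47 = 240640
2: 2292·29 = 66468
3: 1282·18 = 23076
τ̂ = Σ Nₕx̄ₕ = 330184.

330184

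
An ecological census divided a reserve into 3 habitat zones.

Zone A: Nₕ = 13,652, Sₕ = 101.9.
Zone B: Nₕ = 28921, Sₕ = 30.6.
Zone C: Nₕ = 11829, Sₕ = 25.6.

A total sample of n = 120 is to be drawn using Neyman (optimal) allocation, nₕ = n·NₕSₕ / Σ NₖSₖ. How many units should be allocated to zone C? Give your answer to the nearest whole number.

14

A: NₕSₕ = 13652·101.9 = 1391138.8
B: NₕSₕ = 28921·30.6 = 884982.6
C: NₕSₕ = 11829·25.6 = 302822.4
Σ NₕSₕ = 2578943.8.
n_C = 120·302822.4/2578943.8 = 14.091... → 14.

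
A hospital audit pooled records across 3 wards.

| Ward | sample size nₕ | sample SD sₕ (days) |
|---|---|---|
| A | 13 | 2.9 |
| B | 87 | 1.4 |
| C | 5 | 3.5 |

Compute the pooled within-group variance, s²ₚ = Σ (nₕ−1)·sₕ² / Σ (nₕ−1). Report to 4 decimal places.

Degrees of freedom: 12 + 86 + 4 = 102.
Σ(nₕ−1)sₕ² = 12·8.41 + 86·1.96 + 4·12.25 = 318.48.
s²ₚ = 318.48 / 102 = 3.122353... → 3.1224.

3.1224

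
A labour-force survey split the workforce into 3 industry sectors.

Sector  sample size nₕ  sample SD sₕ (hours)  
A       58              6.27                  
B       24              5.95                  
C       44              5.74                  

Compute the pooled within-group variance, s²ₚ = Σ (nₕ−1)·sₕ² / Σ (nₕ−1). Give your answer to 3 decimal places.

36.356

A: (58−1)·6.27² = 57·39.3129 = 2240.8353
B: (24−1)·5.95² = 23·35.4025 = 814.2575
C: (44−1)·5.74² = 43·32.9476 = 1416.7468
Numerator = 4471.8396; denominator = Σ(nₕ−1) = 123.
s²ₚ = 4471.8396/123 = 36.35642... → 36.356.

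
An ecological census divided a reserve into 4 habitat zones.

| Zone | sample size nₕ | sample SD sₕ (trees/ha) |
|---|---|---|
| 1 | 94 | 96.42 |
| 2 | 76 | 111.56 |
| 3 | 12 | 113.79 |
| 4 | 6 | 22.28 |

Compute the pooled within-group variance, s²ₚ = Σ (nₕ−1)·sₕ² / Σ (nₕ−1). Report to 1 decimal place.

Degrees of freedom: 93 + 75 + 11 + 5 = 184.
Σ(nₕ−1)sₕ² = 93·9296.8164 + 75·12445.6336 + 11·12948.1641 + 5·496.3984 = 1942938.2423.
s²ₚ = 1942938.2423 / 184 = 10559.447... → 10559.4.

10559.4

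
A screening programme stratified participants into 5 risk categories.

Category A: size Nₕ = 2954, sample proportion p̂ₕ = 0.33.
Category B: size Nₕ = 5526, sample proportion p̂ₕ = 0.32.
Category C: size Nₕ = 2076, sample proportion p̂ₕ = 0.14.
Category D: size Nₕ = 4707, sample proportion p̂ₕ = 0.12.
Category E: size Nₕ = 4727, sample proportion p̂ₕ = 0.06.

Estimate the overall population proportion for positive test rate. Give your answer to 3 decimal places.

0.194

N = 2954 + 5526 + 2076 + 4707 + 4727 = 19990.
Overall proportion = Σ (Nₕ/N)·p̂ₕ.
Σ Nₕp̂ₕ = 974.82 + 1768.32 + 290.64 + 564.84 + 283.62 = 3882.24.
3882.24 / 19990 = 0.19421... → 0.194.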